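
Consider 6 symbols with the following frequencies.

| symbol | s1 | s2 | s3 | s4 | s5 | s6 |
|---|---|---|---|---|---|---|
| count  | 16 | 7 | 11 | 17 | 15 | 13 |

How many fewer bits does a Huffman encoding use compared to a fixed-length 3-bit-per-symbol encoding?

Fixed-length: 3 bits × 79 symbols = 237 bits.
Huffman merges:
s2(7) + s3(11) → 18
s6(13) + s5(15) → 28
s1(16) + s4(17) → 33
18 + 28 → 46
33 + 46 → 79
Huffman total = 18 + 28 + 33 + 46 + 79 = 204 bits.
Saving = 237 − 204 = 33 bits.

33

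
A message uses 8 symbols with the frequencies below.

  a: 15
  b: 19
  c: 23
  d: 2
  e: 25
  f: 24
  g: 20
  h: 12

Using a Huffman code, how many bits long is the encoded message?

409

Greedily combine the two least-frequent nodes:
combine d(2), h(12) → 14
combine 14, a(15) → 29
combine b(19), g(20) → 39
combine c(23), f(24) → 47
combine e(25), 29 → 54
combine 39, 47 → 86
combine 54, 86 → 140
The encoded length is the sum of every internal node's weight: 14 + 29 + 39 + 47 + 54 + 86 + 140 = 409 bits.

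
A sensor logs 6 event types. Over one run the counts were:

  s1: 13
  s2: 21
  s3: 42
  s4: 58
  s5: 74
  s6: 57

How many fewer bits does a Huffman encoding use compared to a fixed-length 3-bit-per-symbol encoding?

Fixed-length: 3 bits × 265 symbols = 795 bits.
Huffman merges:
s1(13) + s2(21) → 34
34 + s3(42) → 76
s6(57) + s4(58) → 115
s5(74) + 76 → 150
115 + 150 → 265
Huffman total = 34 + 76 + 115 + 150 + 265 = 640 bits.
Saving = 795 − 640 = 155 bits.

155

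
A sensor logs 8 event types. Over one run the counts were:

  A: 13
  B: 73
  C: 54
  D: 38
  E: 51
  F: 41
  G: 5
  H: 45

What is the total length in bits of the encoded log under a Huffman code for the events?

905

Build the Huffman tree bottom-up:
merge G(5) and A(13): 18
merge 18 and D(38): 56
merge F(41) and H(45): 86
merge E(51) and C(54): 105
merge 56 and B(73): 129
merge 86 and 105: 191
merge 129 and 191: 320
Total encoded bits = sum of merged weights = 18 + 56 + 86 + 105 + 129 + 191 + 320 = 905.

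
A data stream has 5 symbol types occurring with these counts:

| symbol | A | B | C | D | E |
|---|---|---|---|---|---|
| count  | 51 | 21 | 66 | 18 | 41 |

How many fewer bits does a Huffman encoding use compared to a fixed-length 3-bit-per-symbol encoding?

158

Fixed-length: 3 bits × 197 symbols = 591 bits.
Huffman merges:
merge D(18) and B(21): 39
merge 39 and E(41): 80
merge A(51) and C(66): 117
merge 80 and 117: 197
Huffman total = 39 + 80 + 117 + 197 = 433 bits.
Saving = 591 − 433 = 158 bits.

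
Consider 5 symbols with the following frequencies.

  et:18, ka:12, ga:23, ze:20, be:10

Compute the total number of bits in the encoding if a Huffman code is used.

Build the Huffman tree bottom-up:
merge be(10) and ka(12): 22
merge et(18) and ze(20): 38
merge 22 and ga(23): 45
merge 38 and 45: 83
Each symbol's bit-cost is frequency × depth; summing gives 188 bits (equivalently 22 + 38 + 45 + 83).

188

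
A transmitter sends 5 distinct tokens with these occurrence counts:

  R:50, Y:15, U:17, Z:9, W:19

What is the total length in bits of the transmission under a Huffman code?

230

Greedily combine the two least-frequent nodes:
merge Z(9) and Y(15): 24
merge U(17) and W(19): 36
merge 24 and 36: 60
merge R(50) and 60: 110
Total encoded bits = sum of merged weights = 24 + 36 + 60 + 110 = 230.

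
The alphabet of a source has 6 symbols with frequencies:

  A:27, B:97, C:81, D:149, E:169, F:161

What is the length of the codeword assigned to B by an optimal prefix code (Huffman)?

3

Repeatedly merge the two smallest:
merge A(27) and C(81): 108
merge B(97) and 108: 205
merge D(149) and F(161): 310
merge E(169) and 205: 374
merge 310 and 374: 684
B sits 3 levels below the root, so its codeword is 3 bits.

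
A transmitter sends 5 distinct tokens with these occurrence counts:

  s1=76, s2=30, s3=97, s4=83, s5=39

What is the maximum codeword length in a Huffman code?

Merge the two lowest-weight nodes at each step:
merge s2(30) and s5(39): 69
merge 69 and s1(76): 145
merge s4(83) and s3(97): 180
merge 145 and 180: 325
The rarest symbols sit at the bottom; the longest codeword is 3 bits.

3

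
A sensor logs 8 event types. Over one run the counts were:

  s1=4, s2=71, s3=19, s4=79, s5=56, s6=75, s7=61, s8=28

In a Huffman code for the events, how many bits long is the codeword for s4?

2

Huffman merges, smallest pair first:
s1(4) + s3(19) → 23
23 + s8(28) → 51
51 + s5(56) → 107
s7(61) + s2(71) → 132
s6(75) + s4(79) → 154
107 + 132 → 239
154 + 239 → 393
s4's leaf is at depth 2, giving a 2-bit codeword.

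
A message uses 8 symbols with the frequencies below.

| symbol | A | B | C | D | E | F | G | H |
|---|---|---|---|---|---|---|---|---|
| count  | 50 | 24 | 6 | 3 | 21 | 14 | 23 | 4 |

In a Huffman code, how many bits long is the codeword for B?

Repeatedly merge the two smallest:
merge D(3) and H(4): 7
merge C(6) and 7: 13
merge 13 and F(14): 27
merge E(21) and G(23): 44
merge B(24) and 27: 51
merge 44 and A(50): 94
merge 51 and 94: 145
B sits 2 levels below the root, so its codeword is 2 bits.

2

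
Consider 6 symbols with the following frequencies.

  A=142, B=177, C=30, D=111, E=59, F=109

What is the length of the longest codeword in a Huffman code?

Merge the two lowest-weight nodes at each step:
combine C(30), E(59) → 89
combine 89, F(109) → 198
combine D(111), A(142) → 253
combine B(177), 198 → 375
combine 253, 375 → 628
The rarest symbols sit at the bottom; the longest codeword is 4 bits.

4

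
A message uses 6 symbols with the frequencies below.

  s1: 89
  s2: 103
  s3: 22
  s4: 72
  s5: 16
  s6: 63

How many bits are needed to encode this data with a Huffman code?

Greedily combine the two least-frequent nodes:
s5(16) + s3(22) → 38
38 + s6(63) → 101
s4(72) + s1(89) → 161
101 + s2(103) → 204
161 + 204 → 365
Each symbol's bit-cost is frequency × depth; summing gives 869 bits (equivalently 38 + 101 + 161 + 204 + 365).

869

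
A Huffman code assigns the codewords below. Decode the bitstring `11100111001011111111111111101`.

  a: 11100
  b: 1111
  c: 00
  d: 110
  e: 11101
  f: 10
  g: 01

Read left to right; each codeword is recognised as soon as it completes (prefix code):
  11100→a | 11100→a | 10→f | 1111→b | 1111→b | 1111→b | 11101→e
Decoded message: aafbbbe

aafbbbe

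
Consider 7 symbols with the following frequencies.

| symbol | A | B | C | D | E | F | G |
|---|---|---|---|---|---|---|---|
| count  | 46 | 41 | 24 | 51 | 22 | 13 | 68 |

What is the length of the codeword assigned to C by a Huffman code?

3

Repeatedly merge the two smallest:
merge F(13) and E(22): 35
merge C(24) and 35: 59
merge B(41) and A(46): 87
merge D(51) and 59: 110
merge G(68) and 87: 155
merge 110 and 155: 265
C sits 3 levels below the root, so its codeword is 3 bits.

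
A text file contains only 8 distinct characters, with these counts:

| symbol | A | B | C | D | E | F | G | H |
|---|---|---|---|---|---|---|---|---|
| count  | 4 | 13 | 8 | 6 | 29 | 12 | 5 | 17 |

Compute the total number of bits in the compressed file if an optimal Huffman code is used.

Merge the two smallest weights repeatedly:
combine A(4), G(5) → 9
combine D(6), C(8) → 14
combine 9, F(12) → 21
combine B(13), 14 → 27
combine H(17), 21 → 38
combine 27, E(29) → 56
combine 38, 56 → 94
Total encoded bits = sum of merged weights = 9 + 14 + 21 + 27 + 38 + 56 + 94 = 259.

259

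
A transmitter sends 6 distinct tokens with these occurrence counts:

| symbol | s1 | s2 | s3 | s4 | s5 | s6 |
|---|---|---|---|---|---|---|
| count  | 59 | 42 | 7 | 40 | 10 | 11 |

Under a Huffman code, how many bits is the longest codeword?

4

Merge the two lowest-weight nodes at each step:
s3(7) + s5(10) → 17
s6(11) + 17 → 28
28 + s4(40) → 68
s2(42) + s1(59) → 101
68 + 101 → 169
The first pair merged (s3, s5) ends up deepest, at depth 4.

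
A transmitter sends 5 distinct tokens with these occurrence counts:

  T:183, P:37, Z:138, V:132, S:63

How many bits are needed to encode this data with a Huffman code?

Merge the two smallest weights repeatedly:
combine P(37), S(63) → 100
combine 100, V(132) → 232
combine Z(138), T(183) → 321
combine 232, 321 → 553
Total encoded bits = sum of merged weights = 100 + 232 + 321 + 553 = 1206.

1206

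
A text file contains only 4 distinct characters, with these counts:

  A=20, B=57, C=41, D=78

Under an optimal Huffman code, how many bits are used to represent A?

Huffman merges, smallest pair first:
merge A(20) and C(41): 61
merge B(57) and 61: 118
merge D(78) and 118: 196
The subtree containing A is merged 3 times, so code length = 3.

3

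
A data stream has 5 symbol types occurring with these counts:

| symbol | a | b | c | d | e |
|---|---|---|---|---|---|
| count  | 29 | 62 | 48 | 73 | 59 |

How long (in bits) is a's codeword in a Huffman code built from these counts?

Huffman merges, smallest pair first:
combine a(29), c(48) → 77
combine e(59), b(62) → 121
combine d(73), 77 → 150
combine 121, 150 → 271
a sits 3 levels below the root, so its codeword is 3 bits.

3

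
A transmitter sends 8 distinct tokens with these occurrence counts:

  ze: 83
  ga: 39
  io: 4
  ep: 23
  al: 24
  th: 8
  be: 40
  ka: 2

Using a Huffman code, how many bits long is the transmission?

560

Greedily combine the two least-frequent nodes:
ka(2) + io(4) → 6
6 + th(8) → 14
14 + ep(23) → 37
al(24) + 37 → 61
ga(39) + be(40) → 79
61 + 79 → 140
ze(83) + 140 → 223
The encoded length is the sum of every internal node's weight: 6 + 14 + 37 + 61 + 79 + 140 + 223 = 560 bits.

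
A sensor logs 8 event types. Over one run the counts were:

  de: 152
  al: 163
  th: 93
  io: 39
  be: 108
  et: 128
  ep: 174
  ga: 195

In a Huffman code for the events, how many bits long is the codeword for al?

3

Huffman merges, smallest pair first:
combine io(39), th(93) → 132
combine be(108), et(128) → 236
combine 132, de(152) → 284
combine al(163), ep(174) → 337
combine ga(195), 236 → 431
combine 284, 337 → 621
combine 431, 621 → 1052
al's leaf is at depth 3, giving a 3-bit codeword.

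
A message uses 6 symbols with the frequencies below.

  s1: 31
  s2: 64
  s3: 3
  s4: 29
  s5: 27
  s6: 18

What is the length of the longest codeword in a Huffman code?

Merge the two lowest-weight nodes at each step:
combine s3(3), s6(18) → 21
combine 21, s5(27) → 48
combine s4(29), s1(31) → 60
combine 48, 60 → 108
combine s2(64), 108 → 172
Maximum depth reached is 4.

4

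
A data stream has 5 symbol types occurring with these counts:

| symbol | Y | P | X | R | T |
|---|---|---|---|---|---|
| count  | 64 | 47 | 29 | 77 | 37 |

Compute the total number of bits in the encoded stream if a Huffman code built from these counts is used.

574

Build the Huffman tree bottom-up:
combine X(29), T(37) → 66
combine P(47), Y(64) → 111
combine 66, R(77) → 143
combine 111, 143 → 254
Total encoded bits = sum of merged weights = 66 + 111 + 143 + 254 = 574.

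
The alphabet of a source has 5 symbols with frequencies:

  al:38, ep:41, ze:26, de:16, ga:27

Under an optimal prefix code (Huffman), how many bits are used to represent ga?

2

Repeatedly merge the two smallest:
combine de(16), ze(26) → 42
combine ga(27), al(38) → 65
combine ep(41), 42 → 83
combine 65, 83 → 148
ga sits 2 levels below the root, so its codeword is 2 bits.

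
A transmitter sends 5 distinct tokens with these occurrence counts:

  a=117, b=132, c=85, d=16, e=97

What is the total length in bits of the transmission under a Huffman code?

995

Build the Huffman tree bottom-up:
d(16) + c(85) → 101
e(97) + 101 → 198
a(117) + b(132) → 249
198 + 249 → 447
Total encoded bits = sum of merged weights = 101 + 198 + 249 + 447 = 995.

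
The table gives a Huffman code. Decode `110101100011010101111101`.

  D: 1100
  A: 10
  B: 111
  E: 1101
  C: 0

ECDCECABE

Read left to right; each codeword is recognised as soon as it completes (prefix code):
  1101→E | 0→C | 1100→D | 0→C | 1101→E | 0→C | 10→A | 111→B | 1101→E
Decoded message: ECDCECABE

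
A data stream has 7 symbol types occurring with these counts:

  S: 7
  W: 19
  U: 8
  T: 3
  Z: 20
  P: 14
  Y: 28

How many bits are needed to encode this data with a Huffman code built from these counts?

Merge the two smallest weights repeatedly:
combine T(3), S(7) → 10
combine U(8), 10 → 18
combine P(14), 18 → 32
combine W(19), Z(20) → 39
combine Y(28), 32 → 60
combine 39, 60 → 99
Total encoded bits = sum of merged weights = 10 + 18 + 32 + 39 + 60 + 99 = 258.

258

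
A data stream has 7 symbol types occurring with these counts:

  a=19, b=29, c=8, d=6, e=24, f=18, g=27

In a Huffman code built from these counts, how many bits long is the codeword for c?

Repeatedly merge the two smallest:
combine d(6), c(8) → 14
combine 14, f(18) → 32
combine a(19), e(24) → 43
combine g(27), b(29) → 56
combine 32, 43 → 75
combine 56, 75 → 131
The subtree containing c is merged 4 times, so code length = 4.

4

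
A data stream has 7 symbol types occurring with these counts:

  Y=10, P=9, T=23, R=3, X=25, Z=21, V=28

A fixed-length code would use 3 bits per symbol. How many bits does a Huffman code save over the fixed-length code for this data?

42

Fixed-length: 3 bits × 119 symbols = 357 bits.
Huffman merges:
R(3) + P(9) → 12
Y(10) + 12 → 22
Z(21) + 22 → 43
T(23) + X(25) → 48
V(28) + 43 → 71
48 + 71 → 119
Huffman total = 12 + 22 + 43 + 48 + 71 + 119 = 315 bits.
Saving = 357 − 315 = 42 bits.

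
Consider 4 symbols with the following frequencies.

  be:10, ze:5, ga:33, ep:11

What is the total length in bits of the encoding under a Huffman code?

100

Build the Huffman tree bottom-up:
ze(5) + be(10) → 15
ep(11) + 15 → 26
26 + ga(33) → 59
Total encoded bits = sum of merged weights = 15 + 26 + 59 = 100.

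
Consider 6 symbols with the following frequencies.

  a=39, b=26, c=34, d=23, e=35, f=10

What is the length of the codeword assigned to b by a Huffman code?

3

Huffman merges, smallest pair first:
combine f(10), d(23) → 33
combine b(26), 33 → 59
combine c(34), e(35) → 69
combine a(39), 59 → 98
combine 69, 98 → 167
b sits 3 levels below the root, so its codeword is 3 bits.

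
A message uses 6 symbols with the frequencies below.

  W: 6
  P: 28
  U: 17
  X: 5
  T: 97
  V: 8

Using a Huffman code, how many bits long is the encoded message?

Greedily combine the two least-frequent nodes:
combine X(5), W(6) → 11
combine V(8), 11 → 19
combine U(17), 19 → 36
combine P(28), 36 → 64
combine 64, T(97) → 161
Total encoded bits = sum of merged weights = 11 + 19 + 36 + 64 + 161 = 291.

291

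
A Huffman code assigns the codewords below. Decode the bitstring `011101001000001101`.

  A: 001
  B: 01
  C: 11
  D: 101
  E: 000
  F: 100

Read left to right; each codeword is recognised as soon as it completes (prefix code):
  01→B | 11→C | 01→B | 001→A | 000→E | 001→A | 101→D
Decoded message: BCBAEAD

BCBAEAD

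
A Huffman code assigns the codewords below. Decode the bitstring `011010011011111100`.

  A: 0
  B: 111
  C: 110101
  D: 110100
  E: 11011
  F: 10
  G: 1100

Read left to right; each codeword is recognised as soon as it completes (prefix code):
  0→A | 110100→D | 11011→E | 111→B | 10→F | 0→A
Decoded message: ADEBFA

ADEBFA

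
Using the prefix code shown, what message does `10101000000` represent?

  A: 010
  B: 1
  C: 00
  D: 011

BABCCC

Read left to right; each codeword is recognised as soon as it completes (prefix code):
  1→B | 010→A | 1→B | 00→C | 00→C | 00→C
Decoded message: BABCCC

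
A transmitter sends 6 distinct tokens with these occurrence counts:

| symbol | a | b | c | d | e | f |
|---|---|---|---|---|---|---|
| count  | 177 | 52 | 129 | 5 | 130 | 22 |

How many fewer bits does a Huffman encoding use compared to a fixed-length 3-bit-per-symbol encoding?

409

Fixed-length: 3 bits × 515 symbols = 1545 bits.
Huffman merges:
merge d(5) and f(22): 27
merge 27 and b(52): 79
merge 79 and c(129): 208
merge e(130) and a(177): 307
merge 208 and 307: 515
Huffman total = 27 + 79 + 208 + 307 + 515 = 1136 bits.
Saving = 1545 − 1136 = 409 bits.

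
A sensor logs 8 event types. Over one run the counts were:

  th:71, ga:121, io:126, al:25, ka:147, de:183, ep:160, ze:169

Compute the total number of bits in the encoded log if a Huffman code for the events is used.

Build the Huffman tree bottom-up:
merge al(25) and th(71): 96
merge 96 and ga(121): 217
merge io(126) and ka(147): 273
merge ep(160) and ze(169): 329
merge de(183) and 217: 400
merge 273 and 329: 602
merge 400 and 602: 1002
The encoded length is the sum of every internal node's weight: 96 + 217 + 273 + 329 + 400 + 602 + 1002 = 2919 bits.

2919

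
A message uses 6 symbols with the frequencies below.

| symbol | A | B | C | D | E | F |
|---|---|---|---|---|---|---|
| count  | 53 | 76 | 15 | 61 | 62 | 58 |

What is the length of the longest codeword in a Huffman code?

Merge the two lowest-weight nodes at each step:
C(15) + A(53) → 68
F(58) + D(61) → 119
E(62) + 68 → 130
B(76) + 119 → 195
130 + 195 → 325
Maximum depth reached is 3.

3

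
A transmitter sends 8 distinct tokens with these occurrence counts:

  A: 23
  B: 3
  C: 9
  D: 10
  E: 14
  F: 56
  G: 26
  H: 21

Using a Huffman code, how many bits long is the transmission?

438

Greedily combine the two least-frequent nodes:
merge B(3) and C(9): 12
merge D(10) and 12: 22
merge E(14) and H(21): 35
merge 22 and A(23): 45
merge G(26) and 35: 61
merge 45 and F(56): 101
merge 61 and 101: 162
The encoded length is the sum of every internal node's weight: 12 + 22 + 35 + 45 + 61 + 101 + 162 = 438 bits.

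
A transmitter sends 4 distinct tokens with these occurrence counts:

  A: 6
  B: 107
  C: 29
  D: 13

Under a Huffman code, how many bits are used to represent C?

Huffman merges, smallest pair first:
A(6) + D(13) → 19
19 + C(29) → 48
48 + B(107) → 155
C's leaf is at depth 2, giving a 2-bit codeword.

2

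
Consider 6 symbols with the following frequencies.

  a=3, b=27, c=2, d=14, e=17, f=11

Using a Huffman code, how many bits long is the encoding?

Build the Huffman tree bottom-up:
c(2) + a(3) → 5
5 + f(11) → 16
d(14) + 16 → 30
e(17) + b(27) → 44
30 + 44 → 74
Total encoded bits = sum of merged weights = 5 + 16 + 30 + 44 + 74 = 169.

169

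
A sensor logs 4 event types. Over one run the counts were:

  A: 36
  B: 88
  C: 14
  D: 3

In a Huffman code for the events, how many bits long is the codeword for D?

3

Repeatedly merge the two smallest:
merge D(3) and C(14): 17
merge 17 and A(36): 53
merge 53 and B(88): 141
D sits 3 levels below the root, so its codeword is 3 bits.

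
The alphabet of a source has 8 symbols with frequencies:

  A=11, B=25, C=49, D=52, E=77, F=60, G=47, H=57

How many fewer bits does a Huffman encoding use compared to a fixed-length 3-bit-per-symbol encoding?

Fixed-length: 3 bits × 378 symbols = 1134 bits.
Huffman merges:
A(11) + B(25) → 36
36 + G(47) → 83
C(49) + D(52) → 101
H(57) + F(60) → 117
E(77) + 83 → 160
101 + 117 → 218
160 + 218 → 378
Huffman total = 36 + 83 + 101 + 117 + 160 + 218 + 378 = 1093 bits.
Saving = 1134 − 1093 = 41 bits.

41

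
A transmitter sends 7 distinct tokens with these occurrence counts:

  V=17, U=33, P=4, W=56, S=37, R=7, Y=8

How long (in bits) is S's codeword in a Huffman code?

Repeatedly merge the two smallest:
P(4) + R(7) → 11
Y(8) + 11 → 19
V(17) + 19 → 36
U(33) + 36 → 69
S(37) + W(56) → 93
69 + 93 → 162
The subtree containing S is merged 2 times, so code length = 2.

2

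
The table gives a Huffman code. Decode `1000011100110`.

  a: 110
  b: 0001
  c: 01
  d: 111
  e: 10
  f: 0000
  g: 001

Read left to right; each codeword is recognised as soon as it completes (prefix code):
  10→e | 0001→b | 110→a | 01→c | 10→e
Decoded message: ebace

ebace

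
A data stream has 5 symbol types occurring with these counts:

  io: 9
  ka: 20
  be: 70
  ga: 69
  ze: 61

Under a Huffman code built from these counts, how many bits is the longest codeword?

Merge the two lowest-weight nodes at each step:
io(9) + ka(20) → 29
29 + ze(61) → 90
ga(69) + be(70) → 139
90 + 139 → 229
The first pair merged (io, ka) ends up deepest, at depth 3.

3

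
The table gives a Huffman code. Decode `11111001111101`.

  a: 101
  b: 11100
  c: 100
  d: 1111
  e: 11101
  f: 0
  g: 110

Read left to right; each codeword is recognised as soon as it completes (prefix code):
  1111→d | 100→c | 1111→d | 101→a
Decoded message: dcda

dcda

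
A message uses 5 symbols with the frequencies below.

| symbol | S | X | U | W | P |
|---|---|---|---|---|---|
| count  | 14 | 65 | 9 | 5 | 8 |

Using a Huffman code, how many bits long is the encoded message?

172

Merge the two smallest weights repeatedly:
combine W(5), P(8) → 13
combine U(9), 13 → 22
combine S(14), 22 → 36
combine 36, X(65) → 101
Each symbol's bit-cost is frequency × depth; summing gives 172 bits (equivalently 13 + 22 + 36 + 101).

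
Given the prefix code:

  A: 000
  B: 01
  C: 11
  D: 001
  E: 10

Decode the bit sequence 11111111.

CCCC

Read left to right; each codeword is recognised as soon as it completes (prefix code):
  11→C | 11→C | 11→C | 11→C
Decoded message: CCCC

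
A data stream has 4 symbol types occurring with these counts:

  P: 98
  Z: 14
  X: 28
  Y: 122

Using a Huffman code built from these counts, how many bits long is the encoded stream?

444

Merge the two smallest weights repeatedly:
merge Z(14) and X(28): 42
merge 42 and P(98): 140
merge Y(122) and 140: 262
Each symbol's bit-cost is frequency × depth; summing gives 444 bits (equivalently 42 + 140 + 262).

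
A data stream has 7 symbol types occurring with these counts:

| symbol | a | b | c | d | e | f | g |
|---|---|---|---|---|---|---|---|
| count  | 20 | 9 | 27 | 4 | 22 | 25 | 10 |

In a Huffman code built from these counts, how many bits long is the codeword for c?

2

Build the tree from the bottom:
combine d(4), b(9) → 13
combine g(10), 13 → 23
combine a(20), e(22) → 42
combine 23, f(25) → 48
combine c(27), 42 → 69
combine 48, 69 → 117
c sits 2 levels below the root, so its codeword is 2 bits.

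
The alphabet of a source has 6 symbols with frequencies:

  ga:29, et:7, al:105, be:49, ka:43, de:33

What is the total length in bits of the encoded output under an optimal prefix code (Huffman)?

624

Build the Huffman tree bottom-up:
merge et(7) and ga(29): 36
merge de(33) and 36: 69
merge ka(43) and be(49): 92
merge 69 and 92: 161
merge al(105) and 161: 266
Each symbol's bit-cost is frequency × depth; summing gives 624 bits (equivalently 36 + 69 + 92 + 161 + 266).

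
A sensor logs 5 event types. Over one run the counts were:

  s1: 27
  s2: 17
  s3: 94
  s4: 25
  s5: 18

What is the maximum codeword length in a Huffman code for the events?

3

Merge the two lowest-weight nodes at each step:
combine s2(17), s5(18) → 35
combine s4(25), s1(27) → 52
combine 35, 52 → 87
combine 87, s3(94) → 181
The first pair merged (s2, s5) ends up deepest, at depth 3.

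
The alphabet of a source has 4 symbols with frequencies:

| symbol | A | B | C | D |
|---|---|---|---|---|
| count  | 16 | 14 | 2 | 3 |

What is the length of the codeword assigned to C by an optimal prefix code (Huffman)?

3

Build the tree from the bottom:
combine C(2), D(3) → 5
combine 5, B(14) → 19
combine A(16), 19 → 35
C's leaf is at depth 3, giving a 3-bit codeword.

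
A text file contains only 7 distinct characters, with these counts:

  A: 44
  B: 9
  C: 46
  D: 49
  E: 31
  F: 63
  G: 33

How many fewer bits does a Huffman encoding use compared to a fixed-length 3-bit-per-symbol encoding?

72

Fixed-length: 3 bits × 275 symbols = 825 bits.
Huffman merges:
B(9) + E(31) → 40
G(33) + 40 → 73
A(44) + C(46) → 90
D(49) + F(63) → 112
73 + 90 → 163
112 + 163 → 275
Huffman total = 40 + 73 + 90 + 112 + 163 + 275 = 753 bits.
Saving = 825 − 753 = 72 bits.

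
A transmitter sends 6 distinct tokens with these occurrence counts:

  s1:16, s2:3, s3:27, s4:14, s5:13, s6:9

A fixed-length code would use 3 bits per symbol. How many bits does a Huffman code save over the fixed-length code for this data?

45

Fixed-length: 3 bits × 82 symbols = 246 bits.
Huffman merges:
combine s2(3), s6(9) → 12
combine 12, s5(13) → 25
combine s4(14), s1(16) → 30
combine 25, s3(27) → 52
combine 30, 52 → 82
Huffman total = 12 + 25 + 30 + 52 + 82 = 201 bits.
Saving = 246 − 201 = 45 bits.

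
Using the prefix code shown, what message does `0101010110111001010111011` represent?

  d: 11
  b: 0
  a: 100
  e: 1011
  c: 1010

Read left to right; each codeword is recognised as soon as it completes (prefix code):
  0→b | 1010→c | 1011→e | 0→b | 11→d | 100→a | 1010→c | 11→d | 1011→e
Decoded message: bcebdacde

bcebdacde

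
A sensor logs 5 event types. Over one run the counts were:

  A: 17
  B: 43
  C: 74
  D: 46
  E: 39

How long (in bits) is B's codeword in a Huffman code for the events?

Build the tree from the bottom:
merge A(17) and E(39): 56
merge B(43) and D(46): 89
merge 56 and C(74): 130
merge 89 and 130: 219
The subtree containing B is merged 2 times, so code length = 2.

2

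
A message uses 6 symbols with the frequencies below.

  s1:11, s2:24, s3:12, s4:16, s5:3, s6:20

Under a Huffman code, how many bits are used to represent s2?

Build the tree from the bottom:
s5(3) + s1(11) → 14
s3(12) + 14 → 26
s4(16) + s6(20) → 36
s2(24) + 26 → 50
36 + 50 → 86
The subtree containing s2 is merged 2 times, so code length = 2.

2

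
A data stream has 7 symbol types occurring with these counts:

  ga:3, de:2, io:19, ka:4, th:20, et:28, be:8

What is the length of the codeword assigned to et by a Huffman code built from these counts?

2

Build the tree from the bottom:
merge de(2) and ga(3): 5
merge ka(4) and 5: 9
merge be(8) and 9: 17
merge 17 and io(19): 36
merge th(20) and et(28): 48
merge 36 and 48: 84
et sits 2 levels below the root, so its codeword is 2 bits.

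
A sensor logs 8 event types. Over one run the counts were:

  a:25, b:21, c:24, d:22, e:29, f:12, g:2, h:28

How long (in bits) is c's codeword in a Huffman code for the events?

3

Huffman merges, smallest pair first:
g(2) + f(12) → 14
14 + b(21) → 35
d(22) + c(24) → 46
a(25) + h(28) → 53
e(29) + 35 → 64
46 + 53 → 99
64 + 99 → 163
The subtree containing c is merged 3 times, so code length = 3.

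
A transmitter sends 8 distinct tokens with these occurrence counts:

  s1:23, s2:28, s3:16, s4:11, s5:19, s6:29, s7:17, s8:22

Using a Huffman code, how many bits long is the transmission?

493

Merge the two smallest weights repeatedly:
merge s4(11) and s3(16): 27
merge s7(17) and s5(19): 36
merge s8(22) and s1(23): 45
merge 27 and s2(28): 55
merge s6(29) and 36: 65
merge 45 and 55: 100
merge 65 and 100: 165
Each symbol's bit-cost is frequency × depth; summing gives 493 bits (equivalently 27 + 36 + 45 + 55 + 65 + 100 + 165).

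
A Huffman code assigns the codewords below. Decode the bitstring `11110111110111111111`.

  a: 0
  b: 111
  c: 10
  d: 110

Read left to right; each codeword is recognised as soon as it completes (prefix code):
  111→b | 10→c | 111→b | 110→d | 111→b | 111→b | 111→b
Decoded message: bcbdbbb

bcbdbbb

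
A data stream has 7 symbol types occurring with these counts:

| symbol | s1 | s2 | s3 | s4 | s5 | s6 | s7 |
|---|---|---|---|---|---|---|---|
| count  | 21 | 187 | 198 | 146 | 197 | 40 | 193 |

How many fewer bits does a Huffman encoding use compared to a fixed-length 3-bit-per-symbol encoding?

Fixed-length: 3 bits × 982 symbols = 2946 bits.
Huffman merges:
merge s1(21) and s6(40): 61
merge 61 and s4(146): 207
merge s2(187) and s7(193): 380
merge s5(197) and s3(198): 395
merge 207 and 380: 587
merge 395 and 587: 982
Huffman total = 61 + 207 + 380 + 395 + 587 + 982 = 2612 bits.
Saving = 2946 − 2612 = 334 bits.

334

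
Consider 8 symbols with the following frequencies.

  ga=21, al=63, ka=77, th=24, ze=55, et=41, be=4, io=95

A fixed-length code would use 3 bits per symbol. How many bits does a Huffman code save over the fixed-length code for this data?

98

Fixed-length: 3 bits × 380 symbols = 1140 bits.
Huffman merges:
merge be(4) and ga(21): 25
merge th(24) and 25: 49
merge et(41) and 49: 90
merge ze(55) and al(63): 118
merge ka(77) and 90: 167
merge io(95) and 118: 213
merge 167 and 213: 380
Huffman total = 25 + 49 + 90 + 118 + 167 + 213 + 380 = 1042 bits.
Saving = 1140 − 1042 = 98 bits.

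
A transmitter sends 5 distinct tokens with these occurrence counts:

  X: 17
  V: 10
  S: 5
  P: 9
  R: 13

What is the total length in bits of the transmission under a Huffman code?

122

Greedily combine the two least-frequent nodes:
S(5) + P(9) → 14
V(10) + R(13) → 23
14 + X(17) → 31
23 + 31 → 54
Total encoded bits = sum of merged weights = 14 + 23 + 31 + 54 = 122.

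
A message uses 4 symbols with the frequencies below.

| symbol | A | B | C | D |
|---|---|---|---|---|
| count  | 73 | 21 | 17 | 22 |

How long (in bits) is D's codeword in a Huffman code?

Huffman merges, smallest pair first:
combine C(17), B(21) → 38
combine D(22), 38 → 60
combine 60, A(73) → 133
D's leaf is at depth 2, giving a 2-bit codeword.

2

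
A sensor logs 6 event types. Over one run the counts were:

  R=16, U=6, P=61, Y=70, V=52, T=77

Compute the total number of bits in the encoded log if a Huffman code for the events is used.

660

Greedily combine the two least-frequent nodes:
U(6) + R(16) → 22
22 + V(52) → 74
P(61) + Y(70) → 131
74 + T(77) → 151
131 + 151 → 282
Total encoded bits = sum of merged weights = 22 + 74 + 131 + 151 + 282 = 660.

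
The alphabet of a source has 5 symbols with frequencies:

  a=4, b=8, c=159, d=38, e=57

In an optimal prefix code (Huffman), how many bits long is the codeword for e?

2

Huffman merges, smallest pair first:
combine a(4), b(8) → 12
combine 12, d(38) → 50
combine 50, e(57) → 107
combine 107, c(159) → 266
e's leaf is at depth 2, giving a 2-bit codeword.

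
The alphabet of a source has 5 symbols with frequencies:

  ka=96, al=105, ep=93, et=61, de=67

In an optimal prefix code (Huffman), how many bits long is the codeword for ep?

2

Huffman merges, smallest pair first:
combine et(61), de(67) → 128
combine ep(93), ka(96) → 189
combine al(105), 128 → 233
combine 189, 233 → 422
ep sits 2 levels below the root, so its codeword is 2 bits.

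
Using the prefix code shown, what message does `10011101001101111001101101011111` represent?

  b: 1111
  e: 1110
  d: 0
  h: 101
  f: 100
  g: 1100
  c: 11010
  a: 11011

Read left to right; each codeword is recognised as soon as it completes (prefix code):
  100→f | 1110→e | 100→f | 11011→a | 1100→g | 11011→a | 0→d | 101→h | 1111→b
Decoded message: fefagadhb

fefagadhb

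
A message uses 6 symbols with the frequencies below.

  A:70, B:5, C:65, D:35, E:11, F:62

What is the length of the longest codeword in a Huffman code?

4

Merge the two lowest-weight nodes at each step:
B(5) + E(11) → 16
16 + D(35) → 51
51 + F(62) → 113
C(65) + A(70) → 135
113 + 135 → 248
Maximum depth reached is 4.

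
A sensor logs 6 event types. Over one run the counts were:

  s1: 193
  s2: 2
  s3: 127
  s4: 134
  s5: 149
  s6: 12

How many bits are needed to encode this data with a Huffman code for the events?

1389

Greedily combine the two least-frequent nodes:
combine s2(2), s6(12) → 14
combine 14, s3(127) → 141
combine s4(134), 141 → 275
combine s5(149), s1(193) → 342
combine 275, 342 → 617
Each symbol's bit-cost is frequency × depth; summing gives 1389 bits (equivalently 14 + 141 + 275 + 342 + 617).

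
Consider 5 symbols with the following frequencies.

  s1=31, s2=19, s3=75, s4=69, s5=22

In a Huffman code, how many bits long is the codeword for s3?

Repeatedly merge the two smallest:
s2(19) + s5(22) → 41
s1(31) + 41 → 72
s4(69) + 72 → 141
s3(75) + 141 → 216
s3 is merged only at the final step, so code length = 1.

1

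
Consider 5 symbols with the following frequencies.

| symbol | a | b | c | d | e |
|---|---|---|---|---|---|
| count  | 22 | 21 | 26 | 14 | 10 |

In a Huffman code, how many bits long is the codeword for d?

3

Build the tree from the bottom:
combine e(10), d(14) → 24
combine b(21), a(22) → 43
combine 24, c(26) → 50
combine 43, 50 → 93
d's leaf is at depth 3, giving a 3-bit codeword.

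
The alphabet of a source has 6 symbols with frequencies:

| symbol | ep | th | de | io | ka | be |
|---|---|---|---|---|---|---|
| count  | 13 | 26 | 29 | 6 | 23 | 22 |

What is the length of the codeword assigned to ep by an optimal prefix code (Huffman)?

4

Build the tree from the bottom:
combine io(6), ep(13) → 19
combine 19, be(22) → 41
combine ka(23), th(26) → 49
combine de(29), 41 → 70
combine 49, 70 → 119
ep's leaf is at depth 4, giving a 4-bit codeword.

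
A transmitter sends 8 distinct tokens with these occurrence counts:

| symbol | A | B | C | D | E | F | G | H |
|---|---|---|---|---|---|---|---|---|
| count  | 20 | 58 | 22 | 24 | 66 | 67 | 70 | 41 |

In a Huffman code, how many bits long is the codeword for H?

Build the tree from the bottom:
merge A(20) and C(22): 42
merge D(24) and H(41): 65
merge 42 and B(58): 100
merge 65 and E(66): 131
merge F(67) and G(70): 137
merge 100 and 131: 231
merge 137 and 231: 368
H sits 4 levels below the root, so its codeword is 4 bits.

4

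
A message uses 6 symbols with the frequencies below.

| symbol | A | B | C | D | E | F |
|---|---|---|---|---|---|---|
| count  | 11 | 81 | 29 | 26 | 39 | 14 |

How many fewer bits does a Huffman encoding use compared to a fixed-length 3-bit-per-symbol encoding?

Fixed-length: 3 bits × 200 symbols = 600 bits.
Huffman merges:
A(11) + F(14) → 25
25 + D(26) → 51
C(29) + E(39) → 68
51 + 68 → 119
B(81) + 119 → 200
Huffman total = 25 + 51 + 68 + 119 + 200 = 463 bits.
Saving = 600 − 463 = 137 bits.

137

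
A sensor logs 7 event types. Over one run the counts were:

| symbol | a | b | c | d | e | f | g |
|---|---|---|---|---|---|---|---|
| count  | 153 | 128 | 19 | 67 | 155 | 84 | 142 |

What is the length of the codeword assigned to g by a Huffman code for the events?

3

Repeatedly merge the two smallest:
c(19) + d(67) → 86
f(84) + 86 → 170
b(128) + g(142) → 270
a(153) + e(155) → 308
170 + 270 → 440
308 + 440 → 748
g sits 3 levels below the root, so its codeword is 3 bits.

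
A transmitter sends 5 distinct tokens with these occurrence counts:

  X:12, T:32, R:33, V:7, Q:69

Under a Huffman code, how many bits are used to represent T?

Build the tree from the bottom:
merge V(7) and X(12): 19
merge 19 and T(32): 51
merge R(33) and 51: 84
merge Q(69) and 84: 153
T's leaf is at depth 3, giving a 3-bit codeword.

3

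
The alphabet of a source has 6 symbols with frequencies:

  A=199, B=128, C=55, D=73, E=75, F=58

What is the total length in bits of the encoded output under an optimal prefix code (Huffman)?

Greedily combine the two least-frequent nodes:
C(55) + F(58) → 113
D(73) + E(75) → 148
113 + B(128) → 241
148 + A(199) → 347
241 + 347 → 588
Total encoded bits = sum of merged weights = 113 + 148 + 241 + 347 + 588 = 1437.

1437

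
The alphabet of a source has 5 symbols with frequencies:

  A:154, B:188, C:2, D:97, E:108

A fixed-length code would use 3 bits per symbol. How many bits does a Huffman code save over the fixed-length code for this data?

Fixed-length: 3 bits × 549 symbols = 1647 bits.
Huffman merges:
merge C(2) and D(97): 99
merge 99 and E(108): 207
merge A(154) and B(188): 342
merge 207 and 342: 549
Huffman total = 99 + 207 + 342 + 549 = 1197 bits.
Saving = 1647 − 1197 = 450 bits.

450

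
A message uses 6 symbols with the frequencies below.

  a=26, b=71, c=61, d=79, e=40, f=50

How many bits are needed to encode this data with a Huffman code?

831

Greedily combine the two least-frequent nodes:
a(26) + e(40) → 66
f(50) + c(61) → 111
66 + b(71) → 137
d(79) + 111 → 190
137 + 190 → 327
Total encoded bits = sum of merged weights = 66 + 111 + 137 + 190 + 327 = 831.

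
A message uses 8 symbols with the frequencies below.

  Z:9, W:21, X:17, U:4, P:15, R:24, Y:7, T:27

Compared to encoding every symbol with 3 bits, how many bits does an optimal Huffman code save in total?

Fixed-length: 3 bits × 124 symbols = 372 bits.
Huffman merges:
combine U(4), Y(7) → 11
combine Z(9), 11 → 20
combine P(15), X(17) → 32
combine 20, W(21) → 41
combine R(24), T(27) → 51
combine 32, 41 → 73
combine 51, 73 → 124
Huffman total = 11 + 20 + 32 + 41 + 51 + 73 + 124 = 352 bits.
Saving = 372 − 352 = 20 bits.

20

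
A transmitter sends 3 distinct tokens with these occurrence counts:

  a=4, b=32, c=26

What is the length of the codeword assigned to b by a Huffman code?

1

Repeatedly merge the two smallest:
combine a(4), c(26) → 30
combine 30, b(32) → 62
b sits one level below the root: a 1-bit codeword.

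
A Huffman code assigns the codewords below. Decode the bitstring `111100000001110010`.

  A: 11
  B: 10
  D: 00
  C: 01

AADDDCADB

Read left to right; each codeword is recognised as soon as it completes (prefix code):
  11→A | 11→A | 00→D | 00→D | 00→D | 01→C | 11→A | 00→D | 10→B
Decoded message: AADDDCADB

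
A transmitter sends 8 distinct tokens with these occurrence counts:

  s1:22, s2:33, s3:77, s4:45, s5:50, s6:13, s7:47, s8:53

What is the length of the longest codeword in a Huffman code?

4

Merge the two lowest-weight nodes at each step:
merge s6(13) and s1(22): 35
merge s2(33) and 35: 68
merge s4(45) and s7(47): 92
merge s5(50) and s8(53): 103
merge 68 and s3(77): 145
merge 92 and 103: 195
merge 145 and 195: 340
The first pair merged (s6, s1) ends up deepest, at depth 4.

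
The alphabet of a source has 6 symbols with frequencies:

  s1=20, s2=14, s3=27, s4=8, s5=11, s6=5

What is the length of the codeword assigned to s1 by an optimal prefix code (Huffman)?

2

Repeatedly merge the two smallest:
merge s6(5) and s4(8): 13
merge s5(11) and 13: 24
merge s2(14) and s1(20): 34
merge 24 and s3(27): 51
merge 34 and 51: 85
The subtree containing s1 is merged 2 times, so code length = 2.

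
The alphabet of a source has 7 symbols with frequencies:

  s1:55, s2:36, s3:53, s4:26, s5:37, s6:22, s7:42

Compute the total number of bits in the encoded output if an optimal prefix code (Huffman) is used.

Merge the two smallest weights repeatedly:
combine s6(22), s4(26) → 48
combine s2(36), s5(37) → 73
combine s7(42), 48 → 90
combine s3(53), s1(55) → 108
combine 73, 90 → 163
combine 108, 163 → 271
Each symbol's bit-cost is frequency × depth; summing gives 753 bits (equivalently 48 + 73 + 90 + 108 + 163 + 271).

753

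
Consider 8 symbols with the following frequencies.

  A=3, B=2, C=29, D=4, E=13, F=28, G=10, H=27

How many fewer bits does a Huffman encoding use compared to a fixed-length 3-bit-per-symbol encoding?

Fixed-length: 3 bits × 116 symbols = 348 bits.
Huffman merges:
combine B(2), A(3) → 5
combine D(4), 5 → 9
combine 9, G(10) → 19
combine E(13), 19 → 32
combine H(27), F(28) → 55
combine C(29), 32 → 61
combine 55, 61 → 116
Huffman total = 5 + 9 + 19 + 32 + 55 + 61 + 116 = 297 bits.
Saving = 348 − 297 = 51 bits.

51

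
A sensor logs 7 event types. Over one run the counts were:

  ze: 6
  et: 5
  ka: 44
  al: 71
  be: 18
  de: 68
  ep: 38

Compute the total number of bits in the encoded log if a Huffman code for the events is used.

Merge the two smallest weights repeatedly:
et(5) + ze(6) → 11
11 + be(18) → 29
29 + ep(38) → 67
ka(44) + 67 → 111
de(68) + al(71) → 139
111 + 139 → 250
The encoded length is the sum of every internal node's weight: 11 + 29 + 67 + 111 + 139 + 250 = 607 bits.

607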